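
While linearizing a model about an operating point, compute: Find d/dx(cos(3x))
Chain rule: d/dx[cos(u)] = -sin(u)·u' where u = 3x
u' = 3

Answer: -3·sin(3x)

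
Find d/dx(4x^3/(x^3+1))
Quotient rule: (f/g)' = (f'g - fg')/g²
f = 4x^3, f' = 12x^2
g = x^3+1, g' = 3x^2

Answer: (12x^2·(x^3+1)-12x^5)/(x^3+1)²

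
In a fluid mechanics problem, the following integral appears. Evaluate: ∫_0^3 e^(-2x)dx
Antiderivative: (1/(-2))e^(-2x)
Evaluate: (1/(-2))(e^-6-1)

Answer: (e^-6-1)/(-2)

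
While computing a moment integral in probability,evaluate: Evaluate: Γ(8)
Γ(n)=(n-1)! for positive integers
Γ(8)=7!=5040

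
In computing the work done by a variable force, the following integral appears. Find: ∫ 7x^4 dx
Using power rule: ∫ 7x^4 dx = 7/5 x^5 + C = (7/5)x^5 + C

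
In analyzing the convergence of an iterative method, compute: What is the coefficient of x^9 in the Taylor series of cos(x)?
cos(x) has only even powers. Coefficient of x^9=0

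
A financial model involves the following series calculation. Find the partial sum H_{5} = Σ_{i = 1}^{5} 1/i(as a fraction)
H_5=1+1/2+1/3+...+1/5
=137/60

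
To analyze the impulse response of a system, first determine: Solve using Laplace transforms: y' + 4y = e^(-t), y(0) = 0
Take L: sY - 0+4Y = 1/(s+1)
Y(s+4) = 1/(s+1)+0
Y = 1/((s+1)(s+4))+0/(s+4)
Partial fractions: 1/((s+1)(s+4)) = (1/3)/(s+1) - (1/3)/(s+4)
So Y = (1/3)/(s+1) - (1/3)/(s+4)
Inverse Laplace transform (L^(-1){1/(s+1)} = e^(-t), L^(-1){1/(s+4)} = e^(-4t)):

Answer: y(t) = (1/3)·e^(-t) - (1/3)·e^(-4t)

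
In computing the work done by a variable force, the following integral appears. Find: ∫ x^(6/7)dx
Power rule: ∫ x^(6/7) dx=x^(13/7)/(13/7)+C

Answer: (7/13)·x^(13/7)+C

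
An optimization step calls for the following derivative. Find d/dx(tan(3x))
Chain rule: d/dx[tan(u)]=sec²(u)·u' where u=3x
u'=3

Answer: 3·sec²(3x)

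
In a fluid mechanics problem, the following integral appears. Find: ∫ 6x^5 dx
Using power rule: ∫ 6x^5 dx = 6/6 x^6+C = x^6+C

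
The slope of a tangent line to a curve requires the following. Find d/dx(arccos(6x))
d/dx[arccos(u)] = -u'/√(1-u²), u = 6x, u' = 6

Answer: -6/√(1 - 36x²)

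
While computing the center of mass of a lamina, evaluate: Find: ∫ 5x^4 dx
Using power rule: ∫ 5x^4 dx = 5/5 x^5 + C = x^5 + C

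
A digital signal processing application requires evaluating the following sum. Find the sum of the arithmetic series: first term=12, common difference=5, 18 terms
Last term: a_n = 12+(18-1)·5 = 97
Sum = n(a_1+a_n)/2 = 18(12+97)/2 = 981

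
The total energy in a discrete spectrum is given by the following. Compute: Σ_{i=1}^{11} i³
Using formula: Σ i^3=[n(n + 1)/2]²=[11·12/2]²=4356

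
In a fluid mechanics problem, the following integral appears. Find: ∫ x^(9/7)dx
Power rule: ∫ x^(9/7) dx=x^(16/7)/(16/7)+C

Answer: (7/16)·x^(16/7)+C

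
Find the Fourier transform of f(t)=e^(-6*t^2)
The Fourier transform of a Gaussian e^(-a*t^2) is sqrt(pi/a)*e^(-omega^2/(4a)).
With a = 6: F(omega) = sqrt(pi/6)*e^(-omega^2/24)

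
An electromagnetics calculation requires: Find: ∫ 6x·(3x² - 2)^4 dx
Let u = 3x² - 2, du = 6x dx
∫ u^4 du = u^5/5+C

Answer: (3x² - 2)^5/5+C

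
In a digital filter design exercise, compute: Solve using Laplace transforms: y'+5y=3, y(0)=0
Take L of both sides: sY(s)-0+5Y(s)=3/s
Y(s)(s+5)=3/s+0
Y(s)=3/(s(s+5))+0/(s+5)
Partial fractions: 3/(s(s+5))=(3/5)/s - (3/5)/(s+5)
So Y(s)=(3/5)/s - (3/5)/(s+5)
Inverse transform (L^(-1){1/s}=1, L^(-1){1/(s+5)}=e^(-5t)):

Answer: y(t)=3/5 - (3/5)·e^(-5t)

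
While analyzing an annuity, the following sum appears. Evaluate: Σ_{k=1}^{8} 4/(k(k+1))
Partial fractions: 4/(k(k + 1)) = 4/k - 4/(k + 1)
Telescoping sum: 4(1 - 1/9) = 4·8/9

Answer: 32/9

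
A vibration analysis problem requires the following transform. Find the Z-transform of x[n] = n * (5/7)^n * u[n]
Using the property Z{n * a^n * u[n]} = az/(z-a)^2
With a = 5/7: X(z) = (5/7)z/(z - 5/7)^2, |z| > 5/7

Answer: (5/7)z/(z - 5/7)^2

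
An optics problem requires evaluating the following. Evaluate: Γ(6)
Γ(n)=(n-1)! for positive integers
Γ(6)=5!=120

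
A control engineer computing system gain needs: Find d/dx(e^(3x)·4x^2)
Product rule: (fg)' = f'g + fg'
f = e^(3x), f' = 3·e^(3x)
g = 4x^2, g' = 8x

Answer: 12·e^(3x)·x^2 + 8·e^(3x)·x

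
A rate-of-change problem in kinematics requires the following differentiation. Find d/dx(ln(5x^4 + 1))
Chain rule: d/dx[ln(u)] = u'/u where u = 5x^4+1
u' = 20x^3

Answer: (20x^3)/(5x^4+1)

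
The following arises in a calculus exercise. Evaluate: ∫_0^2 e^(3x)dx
Antiderivative: (1/3)e^(3x)
Evaluate: (1/3)(e^6 - 1)

Answer: (e^6 - 1)/3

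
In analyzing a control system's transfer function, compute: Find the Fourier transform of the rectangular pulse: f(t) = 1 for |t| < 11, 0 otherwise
F(omega) = integral from -11 to 11 of e^(-j * omega * t) dt
= 2 * sin(11 * omega)/omega = 22 * sinc(11 * omega/pi)

Answer: 2 * sin(11 * omega)/omega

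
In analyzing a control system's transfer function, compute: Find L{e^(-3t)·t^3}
First shifting: L{e^(at)f(t)} = F(s-a)
L{t^3} = 6/s^4
Shift s → s+3: 6/(s+3)^4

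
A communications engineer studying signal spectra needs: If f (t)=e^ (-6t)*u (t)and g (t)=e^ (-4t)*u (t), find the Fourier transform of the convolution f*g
By the convolution theorem: F{f * g}=F(omega) * G(omega)
F(omega)=1/(6+j * omega), G(omega)=1/(4+j * omega)
F{f * g}=1/((6+j * omega)(4+j * omega))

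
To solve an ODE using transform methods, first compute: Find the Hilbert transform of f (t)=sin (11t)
The Hilbert transform shifts each frequency component by -pi/2.
H{sin(wt)} = -cos(wt)
With w = 11: H{sin(11t)} = -cos(11t)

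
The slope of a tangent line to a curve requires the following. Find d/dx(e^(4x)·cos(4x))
Product rule: (fg)' = f'g+fg'
f = e^(4x), f' = 4·e^(4x)
g = cos(4x), g' = -4·sin(4x)

Answer: 4·e^(4x)·cos(4x)-4·e^(4x)·sin(4x)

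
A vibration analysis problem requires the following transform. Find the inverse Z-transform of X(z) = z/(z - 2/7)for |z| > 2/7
Standard pair: z/(z-a) <-> a^n*u[n] for causal signals
With a = 2/7: x[n] = (2/7)^n*u[n]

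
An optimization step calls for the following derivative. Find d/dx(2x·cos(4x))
Product rule: (fg)' = f'g + fg'
f = 2x, f' = 2
g = cos(4x), g' = -4·sin(4x)

Answer: 2·cos(4x) - 8x·sin(4x)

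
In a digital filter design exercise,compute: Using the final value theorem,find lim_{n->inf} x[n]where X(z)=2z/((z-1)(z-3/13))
Final value theorem: lim x[n] = lim_{z->1} (z-1) * X(z)
(z-1) * X(z) = 2z/(z-3/13)
As z->1: 2/(1-3/13) = 2/(10/13) = 13/5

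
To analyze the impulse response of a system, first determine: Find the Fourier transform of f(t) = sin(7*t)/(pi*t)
sin(W * t)/(pi * t) = (W/pi) * sinc(W * t/pi) is the impulse response of the ideal low-pass filter with cutoff W (here W = 7).
Its Fourier transform is a rectangular function:
F(omega) = 1 for |omega| < 7, 0 otherwise

Answer: rect(omega/14) [i.e., 1 for |omega| < 7, 0 otherwise]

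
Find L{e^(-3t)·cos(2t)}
First shifting: L{e^(at)f(t)} = F(s-a)
L{cos(2t)} = s/(s²+4)
Shift: (s+3)/((s+3)²+4)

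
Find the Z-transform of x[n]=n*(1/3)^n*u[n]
Using the property Z{n*a^n*u[n]} = az/(z-a)^2
With a = 1/3: X(z) = (1/3)z/(z - 1/3)^2, |z| > 1/3

Answer: (1/3)z/(z - 1/3)^2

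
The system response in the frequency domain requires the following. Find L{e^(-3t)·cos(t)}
First shifting: L{e^(at)f(t)} = F(s-a)
L{cos(t)} = s/(s²+1)
Shift: (s+3)/((s+3)²+1)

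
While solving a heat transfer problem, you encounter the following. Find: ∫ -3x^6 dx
Using power rule: ∫ -3x^6 dx = -3/7 x^7+C = (-3/7)x^7+C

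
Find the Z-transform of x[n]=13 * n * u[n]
Z{n * u[n]}=z/(z-1)^2
By linearity: Z{13 * n * u[n]}=13z/(z-1)^2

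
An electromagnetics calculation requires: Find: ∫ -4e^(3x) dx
Since d/dx[e^(3x)] = 3e^(3x), we get -4/3 e^(3x) + C

Answer: (-4/3)e^(3x) + C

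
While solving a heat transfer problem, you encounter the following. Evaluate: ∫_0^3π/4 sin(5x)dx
Antiderivative: -cos(5x)/5
Evaluate at bounds: [-cos(5·3π/4)/5] - [-cos(5·0)/5]
=(-(√2/2) + (1))/5=1/5 - √2/10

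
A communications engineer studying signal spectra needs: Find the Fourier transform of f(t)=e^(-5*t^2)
The Fourier transform of a Gaussian e^(-a*t^2) is sqrt(pi/a)*e^(-omega^2/(4a)).
With a = 5: F(omega) = sqrt(pi/5)*e^(-omega^2/20)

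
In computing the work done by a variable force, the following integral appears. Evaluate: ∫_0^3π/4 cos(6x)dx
Antiderivative: sin(6x)/6
Evaluate at bounds: [sin(6·3π/4)/6] - [sin(6·0)/6]
=((1) - (0))/6=1/6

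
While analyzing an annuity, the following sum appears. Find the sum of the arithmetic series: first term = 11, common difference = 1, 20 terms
Last term: a_n = 11 + (20 - 1)·1 = 30
Sum = n(a_1 + a_n)/2 = 20(11 + 30)/2 = 410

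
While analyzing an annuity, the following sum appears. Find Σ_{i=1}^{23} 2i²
=2·n(n+1)(2n+1)/6=2·23·24·47/6=8648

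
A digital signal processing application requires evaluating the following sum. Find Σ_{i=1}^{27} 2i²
= 2·n(n+1)(2n+1)/6 = 2·27·28·55/6 = 13860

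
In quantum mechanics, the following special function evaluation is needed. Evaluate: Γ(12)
Γ(n)=(n-1)! for positive integers
Γ(12)=11!=39916800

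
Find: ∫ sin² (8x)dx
Using identity sin²(u) = (1 - cos(2u))/2:
∫ (1 - cos(16x))/2 dx = x/2 - sin(16x)/32+C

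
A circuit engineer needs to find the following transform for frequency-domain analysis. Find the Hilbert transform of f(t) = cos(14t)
The Hilbert transform shifts each frequency component by -pi/2.
H{cos(wt)}=sin(wt)
With w=14: H{cos(14t)}=sin(14t)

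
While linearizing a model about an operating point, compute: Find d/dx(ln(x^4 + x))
Chain rule: d/dx[ln(u)] = u'/u where u = x^4+x
u' = 4x^3+1

Answer: (4x^3+1)/(x^4+x)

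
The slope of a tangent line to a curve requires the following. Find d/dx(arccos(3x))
d/dx[arccos(u)] = -u'/√(1-u²), u = 3x, u' = 3

Answer: -3/√(1 - 9x²)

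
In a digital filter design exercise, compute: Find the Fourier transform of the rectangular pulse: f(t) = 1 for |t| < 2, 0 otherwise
F(omega) = integral from -2 to 2 of e^(-j*omega*t) dt
= 2*sin(2*omega)/omega = 4*sinc(2*omega/pi)

Answer: 2*sin(2*omega)/omega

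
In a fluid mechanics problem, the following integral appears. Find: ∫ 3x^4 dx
Using power rule: ∫ 3x^4 dx=3/5 x^5+C=(3/5)x^5+C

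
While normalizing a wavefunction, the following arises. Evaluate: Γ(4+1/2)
Γ(n+1/2) = (2n)!√π/(4^n·n!)
= 40320√π/(256·24) = (105/16)·√π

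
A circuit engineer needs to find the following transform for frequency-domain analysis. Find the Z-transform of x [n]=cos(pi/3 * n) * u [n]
Z{cos(w0 * n) * u[n]} = z(z - cos(w0))/(z^2 - 2z * cos(w0) + 1)
With w0 = pi/3: X(z) = z(z - cos(pi/3))/(z^2 - 2z * cos(pi/3) + 1)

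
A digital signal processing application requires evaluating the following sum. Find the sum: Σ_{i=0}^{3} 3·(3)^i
Geometric series: S = a(1 - r^n)/(1 - r)
a = 3, r = 3, n = 4
S = 3(1-81)/-2 = 120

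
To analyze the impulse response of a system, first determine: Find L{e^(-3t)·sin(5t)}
First shifting: L{e^(at)f(t)}=F(s-a)
L{sin(5t)}=5/(s²+25)
Shift: 5/((s+3)²+25)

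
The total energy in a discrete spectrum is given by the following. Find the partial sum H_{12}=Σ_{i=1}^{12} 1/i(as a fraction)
H_12=1 + 1/2 + 1/3 + ... + 1/12
=86021/27720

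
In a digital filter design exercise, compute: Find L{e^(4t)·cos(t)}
First shifting: L{e^(at)f(t)}=F(s-a)
L{cos(t)}=s/(s²+1)
Shift: (s-4)/((s-4)²+1)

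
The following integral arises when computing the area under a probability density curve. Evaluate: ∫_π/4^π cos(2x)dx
Antiderivative: sin(2x)/2
Evaluate at bounds: [sin(2·π)/2] - [sin(2·π/4)/2]
=((0) - (1))/2=-1/2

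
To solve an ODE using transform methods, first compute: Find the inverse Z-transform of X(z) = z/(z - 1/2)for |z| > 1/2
Standard pair: z/(z-a) <-> a^n*u[n] for causal signals
With a=1/2: x[n]=(1/2)^n*u[n]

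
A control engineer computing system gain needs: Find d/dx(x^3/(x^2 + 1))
Quotient rule: (f/g)'=(f'g - fg')/g²
f=x^3, f'=3x^2
g=x^2 + 1, g'=2x

Answer: (3x^2·(x^2 + 1) - 2x^4)/(x^2 + 1)²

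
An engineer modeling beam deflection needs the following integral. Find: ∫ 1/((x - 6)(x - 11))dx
Partial fractions: 1/((x-6)(x-11)) = A/(x-6)+B/(x-11)
A = -1/5, B = 1/5
∫ [-1/5· 1/(x-6)+1/5· 1/(x-11)] dx
= (1/5)[ln|x-11| - ln|x-6|]+C

Answer: (1/5)·ln|(x-11)/(x-6)|+C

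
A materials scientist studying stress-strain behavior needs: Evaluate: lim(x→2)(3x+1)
Polynomial is continuous, so substitute x = 2:
3·2 + 1 = 7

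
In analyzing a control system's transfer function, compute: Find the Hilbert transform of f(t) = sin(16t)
The Hilbert transform shifts each frequency component by -pi/2.
H{sin(wt)}=-cos(wt)
With w=16: H{sin(16t)}=-cos(16t)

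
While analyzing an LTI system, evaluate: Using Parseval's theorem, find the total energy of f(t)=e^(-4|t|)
Parseval's theorem: E=integral |f(t)|^2 dt=(1/2pi) integral |F(omega)|^2 domega
E=integral_{-inf}^{inf} e^(-8|t|) dt=2*integral_0^inf e^(-8t) dt=2/(2*4)=1/4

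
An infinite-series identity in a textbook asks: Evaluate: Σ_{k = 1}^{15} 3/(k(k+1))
Partial fractions: 3/(k(k + 1))=3/k - 3/(k + 1)
Telescoping sum: 3(1 - 1/16)=3·15/16

Answer: 45/16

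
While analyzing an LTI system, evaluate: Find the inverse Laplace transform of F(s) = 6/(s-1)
L^(-1){6/(s-a)}=c·e^(at)
Here a=1, c=6

Answer: 6e^(t)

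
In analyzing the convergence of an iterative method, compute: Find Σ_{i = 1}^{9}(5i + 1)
= 5·Σ i + 1·9 = 5·45 + 9 = 234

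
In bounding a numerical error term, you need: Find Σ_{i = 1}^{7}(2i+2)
=2·Σ i+2·7=2·28+14=70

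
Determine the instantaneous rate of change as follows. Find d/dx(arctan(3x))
d/dx[arctan(u)] = u'/(1+u²), u = 3x, u' = 3

Answer: 3/(1+9x²)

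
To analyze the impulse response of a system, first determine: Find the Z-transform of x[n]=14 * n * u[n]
Z{n * u[n]}=z/(z-1)^2
By linearity: Z{14 * n * u[n]}=14z/(z-1)^2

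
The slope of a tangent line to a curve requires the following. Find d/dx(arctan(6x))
d/dx[arctan(u)] = u'/(1+u²), u = 6x, u' = 6

Answer: 6/(1+36x²)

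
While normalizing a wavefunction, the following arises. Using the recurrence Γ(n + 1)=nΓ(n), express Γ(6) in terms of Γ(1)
Γ(6)=5Γ(5)=5·4Γ(4)=...=5!·Γ(1)=120·Γ(1)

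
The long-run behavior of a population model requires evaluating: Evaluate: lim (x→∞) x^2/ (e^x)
Apply L'Hôpital 2 times (∞/∞ each time):
Eventually get 2!/(e^x) → 0

Answer: 0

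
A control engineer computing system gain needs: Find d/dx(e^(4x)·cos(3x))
Product rule: (fg)' = f'g + fg'
f = e^(4x), f' = 4·e^(4x)
g = cos(3x), g' = -3·sin(3x)

Answer: 4·e^(4x)·cos(3x) - 3·e^(4x)·sin(3x)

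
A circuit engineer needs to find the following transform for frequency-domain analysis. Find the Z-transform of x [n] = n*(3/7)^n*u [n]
Using the property Z{n*a^n*u[n]}=az/(z-a)^2
With a=3/7: X(z)=(3/7)z/(z - 3/7)^2, |z| > 3/7

Answer: (3/7)z/(z - 3/7)^2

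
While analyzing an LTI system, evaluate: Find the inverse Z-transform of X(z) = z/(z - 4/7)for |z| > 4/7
Standard pair: z/(z-a) <-> a^n * u[n] for causal signals
With a=4/7: x[n]=(4/7)^n * u[n]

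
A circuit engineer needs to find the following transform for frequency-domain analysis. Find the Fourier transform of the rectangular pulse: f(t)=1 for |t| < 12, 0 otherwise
F(omega)=integral from -12 to 12 of e^(-j * omega * t) dt
=2 * sin(12 * omega)/omega=24 * sinc(12 * omega/pi)

Answer: 2 * sin(12 * omega)/omega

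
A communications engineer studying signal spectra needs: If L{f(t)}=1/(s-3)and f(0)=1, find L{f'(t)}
L{f'(t)} = s·F(s) - f(0) = s/(s-3)-1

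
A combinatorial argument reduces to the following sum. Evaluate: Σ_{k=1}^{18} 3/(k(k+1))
Partial fractions: 3/(k(k + 1)) = 3/k - 3/(k + 1)
Telescoping sum: 3(1 - 1/19) = 3·18/19

Answer: 54/19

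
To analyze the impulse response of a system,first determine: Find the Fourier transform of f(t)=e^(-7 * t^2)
The Fourier transform of a Gaussian e^(-a * t^2) is sqrt(pi/a) * e^(-omega^2/(4a)).
With a=7: F(omega)=sqrt(pi/7) * e^(-omega^2/28)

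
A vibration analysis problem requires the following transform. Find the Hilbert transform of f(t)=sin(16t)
The Hilbert transform shifts each frequency component by -pi/2.
H{sin(wt)} = -cos(wt)
With w = 16: H{sin(16t)} = -cos(16t)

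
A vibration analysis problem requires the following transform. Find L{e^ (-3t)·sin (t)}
First shifting: L{e^(at)f(t)} = F(s-a)
L{sin(t)} = 1/(s²+1)
Shift: 1/((s+3)²+1)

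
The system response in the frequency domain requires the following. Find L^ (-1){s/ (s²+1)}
L^(-1){s/(s²+w²)} = cos(wt)
Here w = 1

Answer: cos(t)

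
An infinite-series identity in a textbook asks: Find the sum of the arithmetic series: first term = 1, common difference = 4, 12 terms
Last term: a_n=1+(12-1)·4=45
Sum=n(a_1+a_n)/2=12(1+45)/2=276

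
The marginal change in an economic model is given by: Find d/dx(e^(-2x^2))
Chain rule: d/dx[e^u] = e^u · u' where u = -2x^2
u' = -4x

Answer: -4x·e^(-2x^2)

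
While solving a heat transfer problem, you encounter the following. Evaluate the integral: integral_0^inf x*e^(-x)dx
This is a Gamma integral. Substitute u = 1x:
integral_0^inf x * e^(-x) dx = (1/1^2) integral_0^inf u^1 * e^(-u) du
= Gamma(2)/1^2 = 1!/1^2 = 1/1

Answer: 1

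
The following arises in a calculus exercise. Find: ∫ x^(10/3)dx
Power rule: ∫ x^(10/3) dx = x^(13/3)/(13/3)+C

Answer: (3/13)·x^(13/3)+C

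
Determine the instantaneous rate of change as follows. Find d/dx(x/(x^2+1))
Quotient rule: (f/g)'=(f'g - fg')/g²
f=x, f'=1
g=x^2+1, g'=2x

Answer: (1·(x^2+1)-2x^2)/(x^2+1)²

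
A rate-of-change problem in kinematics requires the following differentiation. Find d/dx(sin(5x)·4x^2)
Product rule: (fg)'=f'g+fg'
f=sin(5x), f'=5·cos(5x)
g=4x^2, g'=8x

Answer: 20·cos(5x)·x^2+8·sin(5x)·x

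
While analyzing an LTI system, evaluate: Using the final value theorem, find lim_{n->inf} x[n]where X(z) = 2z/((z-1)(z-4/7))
Final value theorem: lim x[n] = lim_{z->1} (z-1) * X(z)
(z-1) * X(z) = 2z/(z-4/7)
As z->1: 2/(1-4/7) = 2/(3/7) = 14/3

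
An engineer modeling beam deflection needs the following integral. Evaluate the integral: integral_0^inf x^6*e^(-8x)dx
This is a Gamma integral. Substitute u=8x (du=8 dx):
integral_0^inf x^6*e^(-8x) dx=(1/8^7) integral_0^inf u^6*e^(-u) du
=Gamma(7)/8^7=6!/8^7=720/2097152

Answer: 45/131072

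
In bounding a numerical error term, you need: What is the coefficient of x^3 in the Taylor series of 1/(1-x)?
1/(1-x)=Σ x^n for |x|<1
All coefficients are 1

Answer: 1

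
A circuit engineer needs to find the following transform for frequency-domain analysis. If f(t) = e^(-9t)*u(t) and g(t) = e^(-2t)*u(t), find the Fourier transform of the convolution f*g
By the convolution theorem: F{f*g} = F(omega)*G(omega)
F(omega) = 1/(9 + j*omega), G(omega) = 1/(2 + j*omega)
F{f*g} = 1/((9 + j*omega)(2 + j*omega))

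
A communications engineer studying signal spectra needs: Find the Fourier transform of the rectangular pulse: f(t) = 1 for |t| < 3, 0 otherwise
F(omega) = integral from -3 to 3 of e^(-j*omega*t) dt
= 2*sin(3*omega)/omega = 6*sinc(3*omega/pi)

Answer: 2*sin(3*omega)/omega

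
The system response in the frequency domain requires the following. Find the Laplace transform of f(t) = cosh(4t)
L{cosh(at)} = s/(s²-a²)
L{cosh(4t)} = s/(s²-16)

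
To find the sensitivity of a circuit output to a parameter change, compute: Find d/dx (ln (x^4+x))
Chain rule: d/dx[ln(u)] = u'/u where u = x^4 + x
u' = 4x^3 + 1

Answer: (4x^3 + 1)/(x^4 + x)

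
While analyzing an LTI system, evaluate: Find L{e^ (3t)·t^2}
First shifting: L{e^(at)f(t)}=F(s-a)
L{t^2}=2/s^3
Shift s → s-3: 2/(s-3)^3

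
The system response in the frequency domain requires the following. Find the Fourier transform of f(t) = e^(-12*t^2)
The Fourier transform of a Gaussian e^(-a*t^2) is sqrt(pi/a)*e^(-omega^2/(4a)).
With a = 12: F(omega) = sqrt(pi/12)*e^(-omega^2/48)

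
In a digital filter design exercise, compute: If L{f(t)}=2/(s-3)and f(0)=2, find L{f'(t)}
L{f'(t)} = s·F(s) - f(0) = 2s/(s-3)-2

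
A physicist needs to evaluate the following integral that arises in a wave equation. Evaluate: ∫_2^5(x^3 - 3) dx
Step 1: Find antiderivative F(x) = (1/4)x^4 - 3x
Step 2: F(5) - F(2) = 565/4 - (-2) = 573/4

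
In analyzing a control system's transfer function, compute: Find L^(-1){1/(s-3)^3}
L^(-1){1/(s-a)^n}=t^(n-1)·e^(at)/(n-1)!
Here a=3, n=3: t^2·e^(3t)/2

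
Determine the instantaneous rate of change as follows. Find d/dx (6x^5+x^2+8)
Power rule: d/dx(ax^n)=n·a·x^(n-1)
Term by term: 30·x^4 + 2·x

Answer: 30x^4 + 2x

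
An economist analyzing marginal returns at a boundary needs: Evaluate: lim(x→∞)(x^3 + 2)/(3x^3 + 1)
Divide numerator and denominator by x^3:
lim (1 + 2/x^3)/(3 + 1/x^3) = 1/3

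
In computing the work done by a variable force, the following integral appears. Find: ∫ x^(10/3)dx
Power rule: ∫ x^(10/3) dx=x^(13/3)/(13/3) + C

Answer: (3/13)·x^(13/3) + C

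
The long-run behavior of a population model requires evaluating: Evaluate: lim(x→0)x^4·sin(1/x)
Squeeze theorem: -|x^4| ≤ x^4·sin(1/x) ≤ |x^4|
Since x^4 → 0 as x → 0, by squeeze theorem the limit is 0

Answer: 0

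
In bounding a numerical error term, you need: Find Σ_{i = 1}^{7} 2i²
=2·n(n + 1)(2n + 1)/6=2·7·8·15/6=280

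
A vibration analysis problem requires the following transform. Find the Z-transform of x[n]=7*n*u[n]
Z{n*u[n]}=z/(z-1)^2
By linearity: Z{7*n*u[n]}=7z/(z-1)^2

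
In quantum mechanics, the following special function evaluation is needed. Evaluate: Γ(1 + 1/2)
Γ(n + 1/2)=(2n)!√π/(4^n·n!)
=2√π/(4·1)=(1/2)·√π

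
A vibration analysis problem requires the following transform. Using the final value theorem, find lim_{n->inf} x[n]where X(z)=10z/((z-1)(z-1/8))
Final value theorem: lim x[n] = lim_{z->1} (z-1)*X(z)
(z-1)*X(z) = 10z/(z-1/8)
As z->1: 10/(1-1/8) = 10/(7/8) = 80/7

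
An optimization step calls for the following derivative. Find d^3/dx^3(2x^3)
Apply power rule 3 times:
d^1: 6x^2
d^2: 12x
d^3: 12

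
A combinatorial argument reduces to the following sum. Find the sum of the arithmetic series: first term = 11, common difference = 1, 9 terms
Last term: a_n = 11+(9-1)·1 = 19
Sum = n(a_1+a_n)/2 = 9(11+19)/2 = 135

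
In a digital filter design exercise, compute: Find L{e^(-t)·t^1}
First shifting: L{e^(at)f(t)} = F(s-a)
L{t^1} = 1/s^2
Shift s → s + 1: 1/(s + 1)^2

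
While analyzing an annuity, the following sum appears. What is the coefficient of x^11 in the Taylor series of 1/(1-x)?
1/(1-x) = Σ x^n for |x|<1
All coefficients are 1

Answer: 1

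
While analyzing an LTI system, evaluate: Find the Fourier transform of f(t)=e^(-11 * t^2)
The Fourier transform of a Gaussian e^(-a*t^2) is sqrt(pi/a)*e^(-omega^2/(4a)).
With a = 11: F(omega) = sqrt(pi/11)*e^(-omega^2/44)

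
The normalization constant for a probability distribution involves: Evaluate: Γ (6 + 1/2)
Γ(n + 1/2)=(2n)!√π/(4^n·n!)
=479001600√π/(4096·720)=(10395/64)·√π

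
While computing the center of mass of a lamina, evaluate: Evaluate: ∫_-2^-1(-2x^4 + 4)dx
Step 1: Find antiderivative F(x)=(-2/5)x^5 + 4x
Step 2: F(-1) - F(-2)=-18/5 - (24/5)=-42/5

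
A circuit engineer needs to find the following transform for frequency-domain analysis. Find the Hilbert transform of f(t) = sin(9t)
The Hilbert transform shifts each frequency component by -pi/2.
H{sin(wt)} = -cos(wt)
With w = 9: H{sin(9t)} = -cos(9t)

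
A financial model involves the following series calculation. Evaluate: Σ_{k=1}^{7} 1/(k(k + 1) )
Partial fractions: 1/(k(k + 1))=1/k - 1/(k + 1)
Telescoping sum: 1(1 - 1/8)=1·7/8

Answer: 7/8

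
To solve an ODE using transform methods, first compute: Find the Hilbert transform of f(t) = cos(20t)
The Hilbert transform shifts each frequency component by -pi/2.
H{cos(wt)}=sin(wt)
With w=20: H{cos(20t)}=sin(20t)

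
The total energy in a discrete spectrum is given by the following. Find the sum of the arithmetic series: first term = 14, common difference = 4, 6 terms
Last term: a_n = 14+(6-1)·4 = 34
Sum = n(a_1+a_n)/2 = 6(14+34)/2 = 144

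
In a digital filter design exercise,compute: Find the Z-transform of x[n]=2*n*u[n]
Z{n * u[n]} = z/(z-1)^2
By linearity: Z{2 * n * u[n]} = 2z/(z-1)^2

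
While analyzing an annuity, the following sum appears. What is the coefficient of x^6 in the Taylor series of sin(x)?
sin(x) has only odd powers. Coefficient of x^6=0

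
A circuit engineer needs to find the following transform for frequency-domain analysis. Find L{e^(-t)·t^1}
First shifting: L{e^(at)f(t)}=F(s-a)
L{t^1}=1/s^2
Shift s → s+1: 1/(s+1)^2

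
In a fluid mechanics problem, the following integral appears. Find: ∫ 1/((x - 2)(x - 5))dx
Partial fractions: 1/((x-2)(x-5)) = A/(x-2) + B/(x-5)
A = -1/3, B = 1/3
∫ [-1/3· 1/(x-2) + 1/3· 1/(x-5)] dx
= (1/3)[ln|x-5| - ln|x-2|] + C

Answer: (1/3)·ln|(x-5)/(x-2)| + C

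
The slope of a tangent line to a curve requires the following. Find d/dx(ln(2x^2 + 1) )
Chain rule: d/dx[ln(u)] = u'/u where u = 2x^2+1
u' = 4x

Answer: (4x)/(2x^2+1)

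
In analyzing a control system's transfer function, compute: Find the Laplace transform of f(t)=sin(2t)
L{sin(wt)}=w/(s² + w²)
L{sin(2t)}=2/(s² + 4)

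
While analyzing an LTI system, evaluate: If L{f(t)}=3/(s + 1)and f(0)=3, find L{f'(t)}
L{f'(t)} = s·F(s) - f(0) = 3s/(s + 1) - 3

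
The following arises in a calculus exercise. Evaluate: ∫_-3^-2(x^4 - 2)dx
Step 1: Find antiderivative F(x)=(1/5)x^5-2x
Step 2: F(-2) - F(-3)=-12/5 - (-213/5)=201/5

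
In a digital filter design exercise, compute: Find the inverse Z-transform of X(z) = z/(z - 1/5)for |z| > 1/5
Standard pair: z/(z-a) <-> a^n * u[n] for causal signals
With a = 1/5: x[n] = (1/5)^n * u[n]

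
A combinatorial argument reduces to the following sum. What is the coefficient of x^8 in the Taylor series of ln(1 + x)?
ln(1 + x)=Σ (-1)^(n + 1) x^n/n
Coefficient of x^8=(-1)^9/8=-1/8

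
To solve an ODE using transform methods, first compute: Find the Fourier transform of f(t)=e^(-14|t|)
Using the standard pair: F{e^(-a|t|)} = 2a/(a^2+omega^2)
With a = 14: F(omega) = 28/(196+omega^2)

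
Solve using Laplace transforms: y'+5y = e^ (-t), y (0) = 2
Take L: sY - 2 + 5Y = 1/(s + 1)
Y(s + 5) = 1/(s + 1) + 2
Y = 1/((s + 1)(s + 5)) + 2/(s + 5)
Partial fractions: 1/((s + 1)(s + 5)) = (1/4)/(s + 1) - (1/4)/(s + 5)
So Y = (1/4)/(s + 1) + (7/4)/(s + 5)
Inverse Laplace transform (L^(-1){1/(s + 1)} = e^(-t), L^(-1){1/(s + 5)} = e^(-5t)):

Answer: y(t) = (1/4)·e^(-t) + (7/4)·e^(-5t)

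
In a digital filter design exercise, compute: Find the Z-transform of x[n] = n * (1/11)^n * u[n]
Using the property Z{n*a^n*u[n]}=az/(z-a)^2
With a=1/11: X(z)=(1/11)z/(z - 1/11)^2, |z| > 1/11

Answer: (1/11)z/(z - 1/11)^2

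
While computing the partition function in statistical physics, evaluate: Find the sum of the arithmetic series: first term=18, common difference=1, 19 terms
Last term: a_n = 18 + (19 - 1)·1 = 36
Sum = n(a_1 + a_n)/2 = 19(18 + 36)/2 = 513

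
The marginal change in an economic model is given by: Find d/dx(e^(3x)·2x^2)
Product rule: (fg)'=f'g+fg'
f=e^(3x), f'=3·e^(3x)
g=2x^2, g'=4x

Answer: 6·e^(3x)·x^2+4·e^(3x)·x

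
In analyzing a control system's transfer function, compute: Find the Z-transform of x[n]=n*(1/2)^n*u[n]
Using the property Z{n * a^n * u[n]} = az/(z-a)^2
With a = 1/2: X(z) = (1/2)z/(z - 1/2)^2, |z| > 1/2

Answer: (1/2)z/(z - 1/2)^2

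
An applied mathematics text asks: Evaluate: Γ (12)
Γ(n) = (n-1)! for positive integers
Γ(12) = 11! = 39916800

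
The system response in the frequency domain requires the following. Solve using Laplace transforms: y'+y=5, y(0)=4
Take L of both sides: sY(s) - 4 + Y(s)=5/s
Y(s)(s + 1)=5/s + 4
Y(s)=5/(s(s + 1)) + 4/(s + 1)
Partial fractions: 5/(s(s + 1))=5/s - 5/(s + 1)
So Y(s)=5/s - 1/(s + 1)
Inverse transform (L^(-1){1/s}=1, L^(-1){1/(s + 1)}=e^(-t)):

Answer: y(t)=5 - e^(-t)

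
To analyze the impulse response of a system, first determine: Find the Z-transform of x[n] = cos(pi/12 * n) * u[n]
Z{cos(w0*n)*u[n]}=z(z - cos(w0))/(z^2 - 2z*cos(w0) + 1)
With w0=pi/12: X(z)=z(z - cos(pi/12))/(z^2 - 2z*cos(pi/12) + 1)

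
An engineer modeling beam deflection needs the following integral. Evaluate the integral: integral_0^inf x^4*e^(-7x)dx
This is a Gamma integral. Substitute u=7x (du=7 dx):
integral_0^inf x^4 * e^(-7x) dx=(1/7^5) integral_0^inf u^4 * e^(-u) du
=Gamma(5)/7^5=4!/7^5=24/16807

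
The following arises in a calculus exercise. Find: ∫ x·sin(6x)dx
By parts: u=x, dv=sin(6x) dx
du=dx, v=-cos(6x)/6
=-x·cos(6x)/6+sin(6x)/6²+C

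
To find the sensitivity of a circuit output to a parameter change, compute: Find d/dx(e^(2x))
Chain rule: d/dx[e^u] = e^u · u' where u = 2x
u' = 2

Answer: 2·e^(2x)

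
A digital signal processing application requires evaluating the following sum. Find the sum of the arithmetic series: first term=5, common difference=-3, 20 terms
Last term: a_n=5 + (20 - 1)·-3=-52
Sum=n(a_1 + a_n)/2=20(5 + (-52))/2=-470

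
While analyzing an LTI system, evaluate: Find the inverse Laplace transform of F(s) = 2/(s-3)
L^(-1){2/(s-a)} = c·e^(at)
Here a = 3, c = 2

Answer: 2e^(3t)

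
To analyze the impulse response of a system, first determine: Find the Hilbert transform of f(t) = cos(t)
The Hilbert transform shifts each frequency component by -pi/2.
H{cos(wt)}=sin(wt)
With w=1: H{cos(t)}=sin(t)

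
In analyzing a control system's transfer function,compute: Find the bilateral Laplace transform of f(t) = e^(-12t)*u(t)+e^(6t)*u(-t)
For e^(-12t)*u(t): L = 1/(s + 12), Re(s) > -12
For e^(6t)*u(-t): L = -1/(s-6), Re(s) < 6
Combined: F(s) = 1/(s + 12) - 1/(s-6), -12 < Re(s) < 6

Answer: 1/(s + 12) - 1/(s-6), ROC: -12 < Re(s) < 6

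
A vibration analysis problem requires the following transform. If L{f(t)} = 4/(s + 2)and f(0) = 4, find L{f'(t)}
L{f'(t)} = s·F(s) - f(0) = 4s/(s+2)-4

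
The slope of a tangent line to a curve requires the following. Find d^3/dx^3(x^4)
Apply power rule 3 times:
d^1: 4x^3
d^2: 12x^2
d^3: 24x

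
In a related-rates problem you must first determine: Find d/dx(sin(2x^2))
Chain rule: d/dx[sin(u)]=cos(u)·u' where u=2x^2
u'=4x

Answer: 4x·cos(2x^2)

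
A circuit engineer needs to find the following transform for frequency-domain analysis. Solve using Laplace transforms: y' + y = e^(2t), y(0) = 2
Take L: sY - 2+Y=1/(s-2)
Y(s+1)=1/(s-2)+2
Y=1/((s-2)(s+1))+2/(s+1)
Partial fractions: 1/((s-2)(s+1))=(1/3)/(s-2) - (1/3)/(s+1)
So Y=(1/3)/(s-2)+(5/3)/(s+1)
Inverse Laplace transform (L^(-1){1/(s-2)}=e^(2t), L^(-1){1/(s+1)}=e^(-t)):

Answer: y(t)=(1/3)·e^(2t)+(5/3)·e^(-t)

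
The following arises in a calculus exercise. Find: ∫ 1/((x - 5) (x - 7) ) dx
Partial fractions: 1/((x-5)(x-7))=A/(x-5)+B/(x-7)
A=-1/2, B=1/2
∫ [-1/2· 1/(x-5)+1/2· 1/(x-7)] dx
=(1/2)[ln|x-7| - ln|x-5|]+C

Answer: (1/2)·ln|(x-7)/(x-5)|+C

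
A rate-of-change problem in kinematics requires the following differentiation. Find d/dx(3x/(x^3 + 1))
Quotient rule: (f/g)' = (f'g - fg')/g²
f = 3x, f' = 3
g = x^3 + 1, g' = 3x^2

Answer: (3·(x^3 + 1) - 9x^3)/(x^3 + 1)²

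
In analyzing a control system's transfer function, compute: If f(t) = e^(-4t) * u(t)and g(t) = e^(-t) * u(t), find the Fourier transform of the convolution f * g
By the convolution theorem: F{f * g} = F(omega) * G(omega)
F(omega) = 1/(4+j * omega), G(omega) = 1/(1+j * omega)
F{f * g} = 1/((4+j * omega)(1+j * omega))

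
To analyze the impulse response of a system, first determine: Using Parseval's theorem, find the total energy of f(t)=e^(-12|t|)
Parseval's theorem: E = integral |f(t)|^2 dt = (1/2pi) integral |F(omega)|^2 domega
E = integral_{-inf}^{inf} e^(-24|t|) dt = 2*integral_0^inf e^(-24t) dt = 2/(2*12) = 1/12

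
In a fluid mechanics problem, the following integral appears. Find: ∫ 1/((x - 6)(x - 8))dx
Partial fractions: 1/((x-6)(x-8))=A/(x-6) + B/(x-8)
A=-1/2, B=1/2
∫ [-1/2· 1/(x-6) + 1/2· 1/(x-8)] dx
=(1/2)[ln|x-8| - ln|x-6|] + C

Answer: (1/2)·ln|(x-8)/(x-6)| + C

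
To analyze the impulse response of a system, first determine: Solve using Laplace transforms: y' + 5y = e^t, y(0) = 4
Take L: sY - 4 + 5Y=1/(s-1)
Y(s + 5)=1/(s-1) + 4
Y=1/((s-1)(s + 5)) + 4/(s + 5)
Partial fractions: 1/((s-1)(s + 5))=(1/6)/(s-1) - (1/6)/(s + 5)
So Y=(1/6)/(s-1) + (23/6)/(s + 5)
Inverse Laplace transform (L^(-1){1/(s-1)}=e^t, L^(-1){1/(s + 5)}=e^(-5t)):

Answer: y(t)=(1/6)·e^t + (23/6)·e^(-5t)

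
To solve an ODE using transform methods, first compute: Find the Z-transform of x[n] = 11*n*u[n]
Z{n*u[n]}=z/(z-1)^2
By linearity: Z{11*n*u[n]}=11z/(z-1)^2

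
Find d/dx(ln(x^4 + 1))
Chain rule: d/dx[ln(u)]=u'/u where u=x^4 + 1
u'=4x^3

Answer: (4x^3)/(x^4 + 1)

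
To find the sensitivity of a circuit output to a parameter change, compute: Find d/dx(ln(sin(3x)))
Chain rule: d/dx[ln(u)]=u'/u where u=sin(3x)
u'=3cos(3x)

Answer: (3cos(3x))/(sin(3x))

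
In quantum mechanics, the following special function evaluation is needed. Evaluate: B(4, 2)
B(x,y) = Γ(x)Γ(y)/Γ(x+y) = (x-1)!(y-1)!/(x+y-1)!
B(4,2) = 3!·1!/5! = 1/20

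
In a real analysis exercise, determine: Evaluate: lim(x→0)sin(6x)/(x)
L'Hôpital (0/0): lim 6cos(6x)/1 = 6/1

Answer: 6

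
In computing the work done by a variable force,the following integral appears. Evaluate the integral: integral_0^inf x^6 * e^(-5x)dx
This is a Gamma integral. Substitute u = 5x (du = 5 dx):
integral_0^inf x^6 * e^(-5x) dx = (1/5^7) integral_0^inf u^6 * e^(-u) du
= Gamma(7)/5^7 = 6!/5^7 = 720/78125

Answer: 144/15625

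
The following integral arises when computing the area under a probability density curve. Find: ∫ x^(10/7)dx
Power rule: ∫ x^(10/7) dx = x^(17/7)/(17/7) + C

Answer: (7/17)·x^(17/7) + C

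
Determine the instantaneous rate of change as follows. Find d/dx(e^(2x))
Chain rule: d/dx[e^u] = e^u · u' where u = 2x
u' = 2

Answer: 2·e^(2x)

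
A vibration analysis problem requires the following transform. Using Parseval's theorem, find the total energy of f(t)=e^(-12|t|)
Parseval's theorem: E = integral |f(t)|^2 dt = (1/2pi) integral |F(omega)|^2 domega
E = integral_{-inf}^{inf} e^(-24|t|) dt = 2*integral_0^inf e^(-24t) dt = 2/(2*12) = 1/12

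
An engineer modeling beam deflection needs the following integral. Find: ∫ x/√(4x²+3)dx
Let u=4x² + 3, du=8x dx
∫ (1/8)·u^(-1/2) du=√u/4 + C

Answer: √(4x² + 3)/4 + C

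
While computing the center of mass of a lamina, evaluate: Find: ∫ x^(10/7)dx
Power rule: ∫ x^(10/7) dx = x^(17/7)/(17/7)+C

Answer: (7/17)·x^(17/7)+C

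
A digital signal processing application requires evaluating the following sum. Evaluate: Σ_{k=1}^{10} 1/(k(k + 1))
Partial fractions: 1/(k(k+1))=1/k - 1/(k+1)
Telescoping sum: 1(1-1/11)=1·10/11

Answer: 10/11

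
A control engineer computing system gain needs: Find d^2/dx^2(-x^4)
Apply power rule 2 times:
d^1: -4x^3
d^2: -12x^2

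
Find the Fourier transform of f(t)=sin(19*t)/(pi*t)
sin(W*t)/(pi*t) = (W/pi)*sinc(W*t/pi) is the impulse response of the ideal low-pass filter with cutoff W (here W = 19).
Its Fourier transform is a rectangular function:
F(omega) = 1 for |omega| < 19, 0 otherwise

Answer: rect(omega/38) [i.e., 1 for |omega| < 19, 0 otherwise]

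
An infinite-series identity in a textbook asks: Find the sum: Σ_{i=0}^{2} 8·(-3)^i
Geometric series: S=a(1 - r^n)/(1 - r)
a=8, r=-3, n=3
S=8(1+27)/4=56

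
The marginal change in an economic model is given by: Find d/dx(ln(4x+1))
Chain rule: d/dx[ln(u)] = u'/u where u = 4x + 1
u' = 4

Answer: (4)/(4x + 1)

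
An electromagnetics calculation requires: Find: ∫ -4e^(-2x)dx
Since d/dx[e^(-2x)]=-2e^(-2x), we get 2 e^(-2x) + C

Answer: 2e^(-2x) + C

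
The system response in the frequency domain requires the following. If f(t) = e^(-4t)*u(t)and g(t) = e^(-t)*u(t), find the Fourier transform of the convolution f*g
By the convolution theorem: F{f*g} = F(omega)*G(omega)
F(omega) = 1/(4 + j*omega), G(omega) = 1/(1 + j*omega)
F{f*g} = 1/((4 + j*omega)(1 + j*omega))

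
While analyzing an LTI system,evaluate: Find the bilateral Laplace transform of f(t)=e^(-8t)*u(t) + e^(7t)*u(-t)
For e^(-8t) * u(t): L = 1/(s + 8), Re(s) > -8
For e^(7t) * u(-t): L = -1/(s-7), Re(s) < 7
Combined: F(s) = 1/(s + 8) - 1/(s-7), -8 < Re(s) < 7

Answer: 1/(s + 8) - 1/(s-7), ROC: -8 < Re(s) < 7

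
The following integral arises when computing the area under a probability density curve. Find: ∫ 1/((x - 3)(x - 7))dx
Partial fractions: 1/((x-3)(x-7))=A/(x-3) + B/(x-7)
A=-1/4, B=1/4
∫ [-1/4· 1/(x-3) + 1/4· 1/(x-7)] dx
=(1/4)[ln|x-7| - ln|x-3|] + C

Answer: (1/4)·ln|(x-7)/(x-3)| + C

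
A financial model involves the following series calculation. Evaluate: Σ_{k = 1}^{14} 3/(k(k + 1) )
Partial fractions: 3/(k(k + 1)) = 3/k - 3/(k + 1)
Telescoping sum: 3(1 - 1/15) = 3·14/15

Answer: 14/5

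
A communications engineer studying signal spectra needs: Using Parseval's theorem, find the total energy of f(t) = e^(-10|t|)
Parseval's theorem: E=integral |f(t)|^2 dt=(1/2pi) integral |F(omega)|^2 domega
E=integral_{-inf}^{inf} e^(-20|t|) dt=2 * integral_0^inf e^(-20t) dt=2/(2 * 10)=1/10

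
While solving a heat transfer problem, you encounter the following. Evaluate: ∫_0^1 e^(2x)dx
Antiderivative: (1/2)e^(2x)
Evaluate: (1/2)(e^2 - 1)

Answer: (e^2 - 1)/2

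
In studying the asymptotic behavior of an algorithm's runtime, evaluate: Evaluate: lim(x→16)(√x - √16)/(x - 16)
Multiply by conjugate (√x + √16)/(√x + √16):
=(x - 16)/((x - 16)(√x + √16))=1/(√x + √16)
As x → 16: 1/(2√16)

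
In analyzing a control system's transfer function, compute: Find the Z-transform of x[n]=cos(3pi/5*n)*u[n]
Z{cos(w0*n)*u[n]}=z(z - cos(w0))/(z^2 - 2z*cos(w0) + 1)
With w0=3pi/5: X(z)=z(z - cos(3pi/5))/(z^2 - 2z*cos(3pi/5) + 1)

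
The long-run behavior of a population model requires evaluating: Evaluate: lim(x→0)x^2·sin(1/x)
Squeeze theorem: -|x^2| ≤ x^2·sin(1/x) ≤ |x^2|
Since x^2 → 0 as x → 0, by squeeze theorem the limit is 0

Answer: 0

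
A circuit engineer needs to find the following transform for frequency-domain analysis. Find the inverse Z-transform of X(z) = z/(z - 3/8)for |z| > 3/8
Standard pair: z/(z-a) <-> a^n * u[n] for causal signals
With a=3/8: x[n]=(3/8)^n * u[n]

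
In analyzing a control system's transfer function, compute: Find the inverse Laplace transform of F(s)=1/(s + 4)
L^(-1){1/(s-a)} = c·e^(at)
Here a = -4, c = 1

Answer: e^(-4t)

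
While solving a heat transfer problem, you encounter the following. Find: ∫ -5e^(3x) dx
Since d/dx[e^(3x)]=3e^(3x), we get -5/3 e^(3x) + C

Answer: (-5/3)e^(3x) + C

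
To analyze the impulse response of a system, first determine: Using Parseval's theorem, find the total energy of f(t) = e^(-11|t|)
Parseval's theorem: E=integral |f(t)|^2 dt=(1/2pi) integral |F(omega)|^2 domega
E=integral_{-inf}^{inf} e^(-22|t|) dt=2*integral_0^inf e^(-22t) dt=2/(2*11)=1/11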